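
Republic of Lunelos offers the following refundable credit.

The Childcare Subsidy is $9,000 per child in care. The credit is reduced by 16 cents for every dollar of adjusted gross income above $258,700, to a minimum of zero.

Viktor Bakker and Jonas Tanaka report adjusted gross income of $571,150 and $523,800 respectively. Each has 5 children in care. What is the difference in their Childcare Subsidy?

$2,584

Viktor ($571,150): Childcare Subsidy: base = 5 × $9,000 = $45,000. 16% of the $312,450 excess over $258,700 is $49,992 ≥ base, so the credit is $0.
Jonas ($523,800): Childcare Subsidy: base = 5 × $9,000 = $45,000. 16% of the $265,100 excess over $258,700 is $42,416; credit = $45,000 − $42,416 = $2,584.
Difference: |$0 − $2,584| = $2,584.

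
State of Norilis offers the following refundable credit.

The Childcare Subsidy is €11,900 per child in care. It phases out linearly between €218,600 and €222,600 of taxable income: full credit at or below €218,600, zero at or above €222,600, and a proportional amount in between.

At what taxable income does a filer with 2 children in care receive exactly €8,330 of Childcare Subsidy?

€221,200

Full credit = 2 × €11,900 = €23,800.
€8,330 is 8,330/23,800 of the full €23,800, so 15,470/23,800 of the €4,000 range has been used: income = €218,600 + €4,000 × 15,470/23,800 = €221,200.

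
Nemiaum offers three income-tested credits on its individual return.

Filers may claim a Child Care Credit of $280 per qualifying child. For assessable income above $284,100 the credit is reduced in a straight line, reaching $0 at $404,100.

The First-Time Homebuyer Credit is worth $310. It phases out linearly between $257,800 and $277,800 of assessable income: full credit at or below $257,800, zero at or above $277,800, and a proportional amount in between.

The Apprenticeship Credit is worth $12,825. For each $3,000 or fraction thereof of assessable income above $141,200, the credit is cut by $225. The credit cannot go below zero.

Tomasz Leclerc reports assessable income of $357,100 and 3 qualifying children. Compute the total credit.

$329

Child Care Credit: base = 3 × $280 = $840. $357,100 is $73,000 into a $120,000 phase-out range, leaving 47,000/120,000 of the credit: $840 × 47,000/120,000 = $329.
First-Time Homebuyer Credit: $357,100 is at or above $277,800, so the credit is $0.
Apprenticeship Credit: income exceeds $141,200 by $215,900 → 72 increments × $225 = $16,200 ≥ base, so the credit is $0.
Total: $329 + $0 + $0 = $329.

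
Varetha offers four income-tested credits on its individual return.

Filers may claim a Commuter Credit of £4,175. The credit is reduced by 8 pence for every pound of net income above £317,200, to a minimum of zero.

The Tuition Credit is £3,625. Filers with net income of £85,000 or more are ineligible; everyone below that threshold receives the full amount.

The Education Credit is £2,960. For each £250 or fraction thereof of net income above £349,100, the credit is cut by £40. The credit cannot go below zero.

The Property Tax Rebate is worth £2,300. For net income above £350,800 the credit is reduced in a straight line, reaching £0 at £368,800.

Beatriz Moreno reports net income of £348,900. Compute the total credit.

Commuter Credit: 8% of the £31,700 excess over £317,200 is £2,536; credit = £4,175 − £2,536 = £1,639.
Tuition Credit: £348,900 meets or exceeds the £85,000 cutoff, so the credit is £0.
Education Credit: £348,900 is at or below the £349,100 threshold, so the full £2,960 applies.
Property Tax Rebate: £348,900 is at or below the £350,800 threshold, so the full £2,300 applies.
Total: £1,639 + £0 + £2,960 + £2,300 = £6,899.

£6,899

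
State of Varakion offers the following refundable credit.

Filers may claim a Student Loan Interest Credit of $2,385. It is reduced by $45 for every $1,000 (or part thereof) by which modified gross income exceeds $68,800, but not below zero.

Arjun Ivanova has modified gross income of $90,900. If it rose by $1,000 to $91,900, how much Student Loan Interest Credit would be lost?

$45

At $90,900 — income exceeds $68,800 by $22,100, which is 23 full-or-partial $1,000 increments; reduction = 23 × $45 = $1,035, leaving $1,350.
At $91,900 — income exceeds $68,800 by $23,100, which is 24 full-or-partial $1,000 increments; reduction = 24 × $45 = $1,080, leaving $1,305.
Lost: $1,350 − $1,305 = $45.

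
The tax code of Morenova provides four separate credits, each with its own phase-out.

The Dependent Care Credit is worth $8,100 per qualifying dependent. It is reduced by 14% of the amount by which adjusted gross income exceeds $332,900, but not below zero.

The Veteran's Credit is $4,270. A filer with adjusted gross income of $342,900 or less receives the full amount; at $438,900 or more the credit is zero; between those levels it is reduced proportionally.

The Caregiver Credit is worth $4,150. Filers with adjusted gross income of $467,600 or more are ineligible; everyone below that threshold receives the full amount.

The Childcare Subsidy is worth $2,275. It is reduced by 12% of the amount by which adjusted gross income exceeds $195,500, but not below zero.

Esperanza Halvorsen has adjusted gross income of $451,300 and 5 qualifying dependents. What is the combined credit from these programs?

$28,074

Dependent Care Credit: base = 5 × $8,100 = $40,500. 14% of the $118,400 excess over $332,900 is $16,576; credit = $40,500 − $16,576 = $23,924.
Veteran's Credit: $451,300 is at or above $438,900, so the credit is $0.
Caregiver Credit: $451,300 is below the $467,600 cutoff, so the full $4,150 applies.
Childcare Subsidy: 12% of the $255,800 excess over $195,500 is $30,696 ≥ base, so the credit is $0.
Total: $23,924 + $0 + $4,150 + $0 = $28,074.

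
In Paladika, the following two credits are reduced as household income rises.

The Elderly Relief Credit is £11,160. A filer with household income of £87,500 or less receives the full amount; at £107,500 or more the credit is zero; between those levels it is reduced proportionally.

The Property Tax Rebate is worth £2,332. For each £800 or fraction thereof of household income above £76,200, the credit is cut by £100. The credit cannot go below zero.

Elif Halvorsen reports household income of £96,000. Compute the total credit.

Elderly Relief Credit: £96,000 is £8,500 into a £20,000 phase-out range, leaving 11,500/20,000 of the credit: £11,160 × 11,500/20,000 = £6,417.
Property Tax Rebate: income exceeds £76,200 by £19,800 → 25 increments × £100 = £2,500 ≥ base, so the credit is £0.
Total: £6,417 + £0 = £6,417.

£6,417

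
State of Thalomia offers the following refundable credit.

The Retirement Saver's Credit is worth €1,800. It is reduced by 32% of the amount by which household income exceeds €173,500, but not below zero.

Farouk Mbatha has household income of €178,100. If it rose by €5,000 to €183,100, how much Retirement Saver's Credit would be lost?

At €178,100 — 32% of the €4,600 excess over €173,500 is €1,472; credit = €1,800 − €1,472 = €328.
At €183,100 — 32% of the €9,600 excess over €173,500 is €3,072 ≥ base, so the credit is €0.
Lost: €328 − €0 = €328.

€328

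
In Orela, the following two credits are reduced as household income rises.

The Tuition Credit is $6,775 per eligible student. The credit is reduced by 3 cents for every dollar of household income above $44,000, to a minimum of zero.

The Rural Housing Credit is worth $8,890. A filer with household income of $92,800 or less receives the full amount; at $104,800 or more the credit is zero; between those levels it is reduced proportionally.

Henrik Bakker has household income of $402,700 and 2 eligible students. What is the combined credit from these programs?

Tuition Credit: base = 2 × $6,775 = $13,550. 3% of the $358,700 excess over $44,000 is $10,761; credit = $13,550 − $10,761 = $2,789.
Rural Housing Credit: $402,700 is at or above $104,800, so the credit is $0.
Total: $2,789 + $0 = $2,789.

$2,789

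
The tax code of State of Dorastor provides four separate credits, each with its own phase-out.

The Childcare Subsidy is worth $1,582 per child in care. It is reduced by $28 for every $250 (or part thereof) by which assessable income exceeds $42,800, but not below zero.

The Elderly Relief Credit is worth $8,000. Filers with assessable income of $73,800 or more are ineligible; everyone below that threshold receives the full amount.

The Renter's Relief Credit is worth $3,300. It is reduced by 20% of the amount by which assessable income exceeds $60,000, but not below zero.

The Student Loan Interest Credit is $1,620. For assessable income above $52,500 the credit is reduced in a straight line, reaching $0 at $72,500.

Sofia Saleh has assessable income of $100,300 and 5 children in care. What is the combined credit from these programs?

$1,470

Childcare Subsidy: base = 5 × $1,582 = $7,910. income exceeds $42,800 by $57,500, which is 230 full-or-partial $250 increments; reduction = 230 × $28 = $6,440, leaving $1,470.
Elderly Relief Credit: $100,300 meets or exceeds the $73,800 cutoff, so the credit is $0.
Renter's Relief Credit: 20% of the $40,300 excess over $60,000 is $8,060 ≥ base, so the credit is $0.
Student Loan Interest Credit: $100,300 is at or above $72,500, so the credit is $0.
Total: $1,470 + $0 + $0 + $0 = $1,470.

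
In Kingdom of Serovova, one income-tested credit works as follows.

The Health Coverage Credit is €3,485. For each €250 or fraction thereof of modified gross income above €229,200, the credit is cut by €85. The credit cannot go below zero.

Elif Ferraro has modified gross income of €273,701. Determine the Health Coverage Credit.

€0

Health Coverage Credit: income exceeds €229,200 by €44,501 → 179 increments × €85 = €15,215 ≥ base, so the credit is €0.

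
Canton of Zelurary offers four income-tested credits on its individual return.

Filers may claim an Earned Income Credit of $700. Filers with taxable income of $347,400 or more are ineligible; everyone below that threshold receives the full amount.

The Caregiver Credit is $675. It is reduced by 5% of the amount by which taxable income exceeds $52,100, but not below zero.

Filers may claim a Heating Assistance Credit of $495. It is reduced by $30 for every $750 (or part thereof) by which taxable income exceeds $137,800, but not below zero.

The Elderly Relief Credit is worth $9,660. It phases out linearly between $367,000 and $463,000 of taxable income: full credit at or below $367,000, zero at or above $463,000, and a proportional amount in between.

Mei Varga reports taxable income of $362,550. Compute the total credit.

Earned Income Credit: $362,550 meets or exceeds the $347,400 cutoff, so the credit is $0.
Caregiver Credit: 5% of the $310,450 excess over $52,100 is $15,522.50 ≥ base, so the credit is $0.
Heating Assistance Credit: income exceeds $137,800 by $224,750 → 300 increments × $30 = $9,000 ≥ base, so the credit is $0.
Elderly Relief Credit: $362,550 is at or below the $367,000 threshold, so the full $9,660 applies.
Total: $0 + $0 + $0 + $9,660 = $9,660.

$9,660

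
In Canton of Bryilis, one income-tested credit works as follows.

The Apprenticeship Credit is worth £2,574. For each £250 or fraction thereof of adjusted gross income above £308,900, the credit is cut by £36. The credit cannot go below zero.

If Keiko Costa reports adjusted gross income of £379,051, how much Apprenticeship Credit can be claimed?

£0

Apprenticeship Credit: income exceeds £308,900 by £70,151 → 281 increments × £36 = £10,116 ≥ base, so the credit is £0.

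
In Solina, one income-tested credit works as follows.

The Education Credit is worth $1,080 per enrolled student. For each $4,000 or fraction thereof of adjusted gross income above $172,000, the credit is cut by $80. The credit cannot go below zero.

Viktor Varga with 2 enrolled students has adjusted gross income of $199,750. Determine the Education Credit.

Education Credit: base = 2 × $1,080 = $2,160. income exceeds $172,000 by $27,750, which is 7 full-or-partial $4,000 increments; reduction = 7 × $80 = $560, leaving $1,600.

$1,600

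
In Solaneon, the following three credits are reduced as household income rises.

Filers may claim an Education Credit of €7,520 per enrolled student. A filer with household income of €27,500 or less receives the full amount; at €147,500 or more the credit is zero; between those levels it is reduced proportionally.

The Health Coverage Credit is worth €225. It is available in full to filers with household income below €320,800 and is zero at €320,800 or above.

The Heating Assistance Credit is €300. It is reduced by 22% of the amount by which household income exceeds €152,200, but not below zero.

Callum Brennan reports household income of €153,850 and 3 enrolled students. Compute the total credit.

Education Credit: base = 3 × €7,520 = €22,560. €153,850 is at or above €147,500, so the credit is €0.
Health Coverage Credit: €153,850 is below the €320,800 cutoff, so the full €225 applies.
Heating Assistance Credit: 22% of the €1,650 excess over €152,200 is €363 ≥ base, so the credit is €0.
Total: €0 + €225 + €0 = €225.

€225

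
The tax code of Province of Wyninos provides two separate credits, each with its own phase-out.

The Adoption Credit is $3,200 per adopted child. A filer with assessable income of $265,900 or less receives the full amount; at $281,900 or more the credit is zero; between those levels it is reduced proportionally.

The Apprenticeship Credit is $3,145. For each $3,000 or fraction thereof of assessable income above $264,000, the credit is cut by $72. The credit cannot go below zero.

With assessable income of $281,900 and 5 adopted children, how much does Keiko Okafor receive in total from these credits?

Adoption Credit: base = 5 × $3,200 = $16,000. $281,900 is at or above $281,900, so the credit is $0.
Apprenticeship Credit: income exceeds $264,000 by $17,900, which is 6 full-or-partial $3,000 increments; reduction = 6 × $72 = $432, leaving $2,713.
Total: $0 + $2,713 = $2,713.

$2,713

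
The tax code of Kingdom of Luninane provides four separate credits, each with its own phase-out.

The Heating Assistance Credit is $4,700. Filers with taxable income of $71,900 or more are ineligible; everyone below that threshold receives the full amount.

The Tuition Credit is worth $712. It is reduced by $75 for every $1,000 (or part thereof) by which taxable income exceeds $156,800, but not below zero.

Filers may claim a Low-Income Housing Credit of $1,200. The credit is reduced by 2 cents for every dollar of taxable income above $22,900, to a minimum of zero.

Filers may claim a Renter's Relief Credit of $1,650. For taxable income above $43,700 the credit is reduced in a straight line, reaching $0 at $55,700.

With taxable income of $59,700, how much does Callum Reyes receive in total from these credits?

$5,876

Heating Assistance Credit: $59,700 is below the $71,900 cutoff, so the full $4,700 applies.
Tuition Credit: $59,700 is at or below the $156,800 threshold, so the full $712 applies.
Low-Income Housing Credit: 2% of the $36,800 excess over $22,900 is $736; credit = $1,200 − $736 = $464.
Renter's Relief Credit: $59,700 is at or above $55,700, so the credit is $0.
Total: $4,700 + $712 + $464 + $0 = $5,876.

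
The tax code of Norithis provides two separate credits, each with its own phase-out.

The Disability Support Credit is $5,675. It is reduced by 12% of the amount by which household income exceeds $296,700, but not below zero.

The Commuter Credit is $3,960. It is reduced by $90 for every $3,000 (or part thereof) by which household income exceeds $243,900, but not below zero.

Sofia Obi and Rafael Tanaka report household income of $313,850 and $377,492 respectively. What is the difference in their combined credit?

$5,417

Sofia ($313,850): Disability Support Credit: 12% of the $17,150 excess over $296,700 is $2,058; credit = $5,675 − $2,058 = $3,617. Commuter Credit: income exceeds $243,900 by $69,950, which is 24 full-or-partial $3,000 increments; reduction = 24 × $90 = $2,160, leaving $1,800. total $3,617 + $1,800 = $5,417
Rafael ($377,492): Disability Support Credit: 12% of the $80,792 excess over $296,700 is $9,695.04 ≥ base, so the credit is $0. Commuter Credit: income exceeds $243,900 by $133,592 → 45 increments × $90 = $4,050 ≥ base, so the credit is $0. total $0 + $0 = $0
Difference: |$5,417 − $0| = $5,417.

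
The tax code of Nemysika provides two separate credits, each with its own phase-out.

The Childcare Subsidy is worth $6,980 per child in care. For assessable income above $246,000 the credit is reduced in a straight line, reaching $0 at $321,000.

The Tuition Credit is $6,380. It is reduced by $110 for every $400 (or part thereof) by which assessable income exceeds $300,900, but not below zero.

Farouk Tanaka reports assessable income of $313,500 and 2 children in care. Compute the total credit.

$4,256

Childcare Subsidy: base = 2 × $6,980 = $13,960. $313,500 is $67,500 into a $75,000 phase-out range, leaving 7,500/75,000 of the credit: $13,960 × 7,500/75,000 = $1,396.
Tuition Credit: income exceeds $300,900 by $12,600, which is 32 full-or-partial $400 increments; reduction = 32 × $110 = $3,520, leaving $2,860.
Total: $1,396 + $2,860 = $4,256.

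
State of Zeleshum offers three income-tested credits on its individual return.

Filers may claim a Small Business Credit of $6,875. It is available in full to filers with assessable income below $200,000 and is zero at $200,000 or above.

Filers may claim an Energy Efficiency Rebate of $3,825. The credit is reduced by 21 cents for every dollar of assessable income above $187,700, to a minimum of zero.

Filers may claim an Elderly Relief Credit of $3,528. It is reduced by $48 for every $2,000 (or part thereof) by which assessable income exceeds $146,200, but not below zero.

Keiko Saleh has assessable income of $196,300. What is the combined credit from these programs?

Small Business Credit: $196,300 is below the $200,000 cutoff, so the full $6,875 applies.
Energy Efficiency Rebate: 21% of the $8,600 excess over $187,700 is $1,806; credit = $3,825 − $1,806 = $2,019.
Elderly Relief Credit: income exceeds $146,200 by $50,100, which is 26 full-or-partial $2,000 increments; reduction = 26 × $48 = $1,248, leaving $2,280.
Total: $6,875 + $2,019 + $2,280 = $11,174.

$11,174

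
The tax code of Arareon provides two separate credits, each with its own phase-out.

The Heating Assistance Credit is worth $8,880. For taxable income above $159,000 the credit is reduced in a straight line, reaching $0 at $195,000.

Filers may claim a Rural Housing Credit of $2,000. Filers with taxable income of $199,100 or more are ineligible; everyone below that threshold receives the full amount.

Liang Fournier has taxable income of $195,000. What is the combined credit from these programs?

Heating Assistance Credit: $195,000 is at or above $195,000, so the credit is $0.
Rural Housing Credit: $195,000 is below the $199,100 cutoff, so the full $2,000 applies.
Total: $0 + $2,000 = $2,000.

$2,000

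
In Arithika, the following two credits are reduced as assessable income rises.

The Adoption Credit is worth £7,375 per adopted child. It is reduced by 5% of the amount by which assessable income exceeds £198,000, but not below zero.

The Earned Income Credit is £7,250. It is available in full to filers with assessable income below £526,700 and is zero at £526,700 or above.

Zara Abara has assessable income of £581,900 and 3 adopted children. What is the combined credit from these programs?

£2,930

Adoption Credit: base = 3 × £7,375 = £22,125. 5% of the £383,900 excess over £198,000 is £19,195; credit = £22,125 − £19,195 = £2,930.
Earned Income Credit: £581,900 meets or exceeds the £526,700 cutoff, so the credit is £0.
Total: £2,930 + £0 = £2,930.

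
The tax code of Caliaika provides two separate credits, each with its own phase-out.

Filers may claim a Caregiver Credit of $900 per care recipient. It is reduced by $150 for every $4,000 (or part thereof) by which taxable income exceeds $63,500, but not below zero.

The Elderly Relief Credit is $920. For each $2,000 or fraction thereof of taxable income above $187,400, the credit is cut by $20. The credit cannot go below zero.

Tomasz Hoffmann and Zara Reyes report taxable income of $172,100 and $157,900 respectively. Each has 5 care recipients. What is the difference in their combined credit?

$600

Tomasz ($172,100): Caregiver Credit: base = 5 × $900 = $4,500. income exceeds $63,500 by $108,600, which is 28 full-or-partial $4,000 increments; reduction = 28 × $150 = $4,200, leaving $300. Elderly Relief Credit: $172,100 is at or below the $187,400 threshold, so the full $920 applies. total $300 + $920 = $1,220
Zara ($157,900): Caregiver Credit: base = 5 × $900 = $4,500. income exceeds $63,500 by $94,400, which is 24 full-or-partial $4,000 increments; reduction = 24 × $150 = $3,600, leaving $900. Elderly Relief Credit: $157,900 is at or below the $187,400 threshold, so the full $920 applies. total $900 + $920 = $1,820
Difference: |$1,220 − $1,820| = $600.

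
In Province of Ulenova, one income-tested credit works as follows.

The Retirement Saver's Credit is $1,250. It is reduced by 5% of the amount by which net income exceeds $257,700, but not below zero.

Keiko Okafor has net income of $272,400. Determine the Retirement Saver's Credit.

$515

Retirement Saver's Credit: 5% of the $14,700 excess over $257,700 is $735; credit = $1,250 − $735 = $515.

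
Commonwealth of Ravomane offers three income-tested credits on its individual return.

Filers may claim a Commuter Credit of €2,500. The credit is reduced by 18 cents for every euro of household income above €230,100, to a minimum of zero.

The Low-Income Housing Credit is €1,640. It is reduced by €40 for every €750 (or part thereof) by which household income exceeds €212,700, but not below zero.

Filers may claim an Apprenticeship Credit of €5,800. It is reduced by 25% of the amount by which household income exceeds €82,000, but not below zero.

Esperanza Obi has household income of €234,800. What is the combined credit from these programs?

Commuter Credit: 18% of the €4,700 excess over €230,100 is €846; credit = €2,500 − €846 = €1,654.
Low-Income Housing Credit: income exceeds €212,700 by €22,100, which is 30 full-or-partial €750 increments; reduction = 30 × €40 = €1,200, leaving €440.
Apprenticeship Credit: 25% of the €152,800 excess over €82,000 is €38,200 ≥ base, so the credit is €0.
Total: €1,654 + €440 + €0 = €2,094.

€2,094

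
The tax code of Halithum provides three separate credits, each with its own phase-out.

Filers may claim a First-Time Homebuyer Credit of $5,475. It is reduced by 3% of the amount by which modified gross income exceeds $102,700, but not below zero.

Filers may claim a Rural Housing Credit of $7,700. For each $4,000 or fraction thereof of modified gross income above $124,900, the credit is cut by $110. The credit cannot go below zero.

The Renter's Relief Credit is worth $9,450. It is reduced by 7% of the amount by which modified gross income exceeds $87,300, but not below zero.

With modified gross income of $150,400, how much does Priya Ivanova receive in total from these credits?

$16,007

First-Time Homebuyer Credit: 3% of the $47,700 excess over $102,700 is $1,431; credit = $5,475 − $1,431 = $4,044.
Rural Housing Credit: income exceeds $124,900 by $25,500, which is 7 full-or-partial $4,000 increments; reduction = 7 × $110 = $770, leaving $6,930.
Renter's Relief Credit: 7% of the $63,100 excess over $87,300 is $4,417; credit = $9,450 − $4,417 = $5,033.
Total: $4,044 + $6,930 + $5,033 = $16,007.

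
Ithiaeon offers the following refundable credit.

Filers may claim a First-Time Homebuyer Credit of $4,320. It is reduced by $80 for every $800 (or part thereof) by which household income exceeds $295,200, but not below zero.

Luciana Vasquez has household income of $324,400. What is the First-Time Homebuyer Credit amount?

$1,360

First-Time Homebuyer Credit: income exceeds $295,200 by $29,200, which is 37 full-or-partial $800 increments; reduction = 37 × $80 = $2,960, leaving $1,360.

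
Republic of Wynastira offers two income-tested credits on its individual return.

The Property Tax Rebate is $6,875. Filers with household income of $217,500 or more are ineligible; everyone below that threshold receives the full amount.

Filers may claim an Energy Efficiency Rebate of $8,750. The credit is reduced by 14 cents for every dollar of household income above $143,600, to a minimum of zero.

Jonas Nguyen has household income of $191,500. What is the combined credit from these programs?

$8,919

Property Tax Rebate: $191,500 is below the $217,500 cutoff, so the full $6,875 applies.
Energy Efficiency Rebate: 14% of the $47,900 excess over $143,600 is $6,706; credit = $8,750 − $6,706 = $2,044.
Total: $6,875 + $2,044 = $8,919.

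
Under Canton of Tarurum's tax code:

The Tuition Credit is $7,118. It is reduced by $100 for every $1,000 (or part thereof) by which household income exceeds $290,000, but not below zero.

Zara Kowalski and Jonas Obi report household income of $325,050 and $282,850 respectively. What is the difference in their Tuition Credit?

$3,600

Zara ($325,050): Tuition Credit: income exceeds $290,000 by $35,050, which is 36 full-or-partial $1,000 increments; reduction = 36 × $100 = $3,600, leaving $3,518.
Jonas ($282,850): Tuition Credit: $282,850 is at or below the $290,000 threshold, so the full $7,118 applies.
Difference: |$3,518 − $7,118| = $3,600.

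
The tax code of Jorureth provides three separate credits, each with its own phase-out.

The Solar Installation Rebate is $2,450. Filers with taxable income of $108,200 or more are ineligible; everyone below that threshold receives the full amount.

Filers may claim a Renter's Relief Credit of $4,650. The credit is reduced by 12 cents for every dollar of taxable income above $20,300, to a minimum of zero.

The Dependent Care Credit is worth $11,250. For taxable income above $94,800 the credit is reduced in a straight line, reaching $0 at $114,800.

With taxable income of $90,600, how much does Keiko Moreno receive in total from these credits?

Solar Installation Rebate: $90,600 is below the $108,200 cutoff, so the full $2,450 applies.
Renter's Relief Credit: 12% of the $70,300 excess over $20,300 is $8,436 ≥ base, so the credit is $0.
Dependent Care Credit: $90,600 is at or below the $94,800 threshold, so the full $11,250 applies.
Total: $2,450 + $0 + $11,250 = $13,700.

$13,700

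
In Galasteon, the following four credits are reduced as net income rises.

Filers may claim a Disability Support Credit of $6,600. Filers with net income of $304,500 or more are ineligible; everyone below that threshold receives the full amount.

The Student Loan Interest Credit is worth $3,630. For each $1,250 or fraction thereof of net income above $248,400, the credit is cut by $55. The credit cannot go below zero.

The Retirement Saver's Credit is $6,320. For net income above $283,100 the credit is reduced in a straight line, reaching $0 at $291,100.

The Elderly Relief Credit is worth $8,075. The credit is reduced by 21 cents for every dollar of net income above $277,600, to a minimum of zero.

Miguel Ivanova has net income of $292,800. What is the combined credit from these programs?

Disability Support Credit: $292,800 is below the $304,500 cutoff, so the full $6,600 applies.
Student Loan Interest Credit: income exceeds $248,400 by $44,400, which is 36 full-or-partial $1,250 increments; reduction = 36 × $55 = $1,980, leaving $1,650.
Retirement Saver's Credit: $292,800 is at or above $291,100, so the credit is $0.
Elderly Relief Credit: 21% of the $15,200 excess over $277,600 is $3,192; credit = $8,075 − $3,192 = $4,883.
Total: $6,600 + $1,650 + $0 + $4,883 = $13,133.

$13,133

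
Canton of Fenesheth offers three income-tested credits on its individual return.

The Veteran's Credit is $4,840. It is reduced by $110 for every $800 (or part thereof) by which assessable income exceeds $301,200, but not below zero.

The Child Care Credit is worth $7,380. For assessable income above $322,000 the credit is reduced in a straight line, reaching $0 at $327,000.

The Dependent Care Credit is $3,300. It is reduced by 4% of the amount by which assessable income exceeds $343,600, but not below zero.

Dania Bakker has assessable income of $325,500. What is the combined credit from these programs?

Veteran's Credit: income exceeds $301,200 by $24,300, which is 31 full-or-partial $800 increments; reduction = 31 × $110 = $3,410, leaving $1,430.
Child Care Credit: $325,500 is $3,500 into a $5,000 phase-out range, leaving 1,500/5,000 of the credit: $7,380 × 1,500/5,000 = $2,214.
Dependent Care Credit: $325,500 is at or below the $343,600 threshold, so the full $3,300 applies.
Total: $1,430 + $2,214 + $3,300 = $6,944.

$6,944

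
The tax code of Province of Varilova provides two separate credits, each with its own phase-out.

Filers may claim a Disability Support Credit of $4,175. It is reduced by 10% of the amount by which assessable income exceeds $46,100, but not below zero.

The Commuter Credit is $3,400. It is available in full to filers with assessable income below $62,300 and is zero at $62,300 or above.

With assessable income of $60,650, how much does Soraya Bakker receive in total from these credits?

$6,120

Disability Support Credit: 10% of the $14,550 excess over $46,100 is $1,455; credit = $4,175 − $1,455 = $2,720.
Commuter Credit: $60,650 is below the $62,300 cutoff, so the full $3,400 applies.
Total: $2,720 + $3,400 = $6,120.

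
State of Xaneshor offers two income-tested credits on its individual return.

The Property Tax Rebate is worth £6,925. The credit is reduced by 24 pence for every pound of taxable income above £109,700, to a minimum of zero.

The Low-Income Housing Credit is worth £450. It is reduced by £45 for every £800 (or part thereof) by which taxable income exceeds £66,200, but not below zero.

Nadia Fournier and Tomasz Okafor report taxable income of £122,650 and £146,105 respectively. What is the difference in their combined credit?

Nadia (£122,650): Property Tax Rebate: 24% of the £12,950 excess over £109,700 is £3,108; credit = £6,925 − £3,108 = £3,817. Low-Income Housing Credit: income exceeds £66,200 by £56,450 → 71 increments × £45 = £3,195 ≥ base, so the credit is £0. total £3,817 + £0 = £3,817
Tomasz (£146,105): Property Tax Rebate: 24% of the £36,405 excess over £109,700 is £8,737.20 ≥ base, so the credit is £0. Low-Income Housing Credit: income exceeds £66,200 by £79,905 → 100 increments × £45 = £4,500 ≥ base, so the credit is £0. total £0 + £0 = £0
Difference: |£3,817 − £0| = £3,817.

£3,817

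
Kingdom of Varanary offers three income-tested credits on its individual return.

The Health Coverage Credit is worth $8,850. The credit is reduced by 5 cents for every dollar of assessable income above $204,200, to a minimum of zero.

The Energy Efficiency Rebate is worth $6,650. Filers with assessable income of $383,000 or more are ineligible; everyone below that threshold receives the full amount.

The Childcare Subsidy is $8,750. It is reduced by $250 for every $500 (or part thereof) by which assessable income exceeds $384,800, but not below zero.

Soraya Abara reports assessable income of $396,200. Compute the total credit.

$3,000

Health Coverage Credit: 5% of the $192,000 excess over $204,200 is $9,600 ≥ base, so the credit is $0.
Energy Efficiency Rebate: $396,200 meets or exceeds the $383,000 cutoff, so the credit is $0.
Childcare Subsidy: income exceeds $384,800 by $11,400, which is 23 full-or-partial $500 increments; reduction = 23 × $250 = $5,750, leaving $3,000.
Total: $0 + $0 + $3,000 = $3,000.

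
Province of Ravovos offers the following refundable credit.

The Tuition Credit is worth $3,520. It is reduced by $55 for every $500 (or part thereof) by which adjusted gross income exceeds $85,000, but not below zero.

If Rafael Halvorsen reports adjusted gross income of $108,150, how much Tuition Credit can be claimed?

Tuition Credit: income exceeds $85,000 by $23,150, which is 47 full-or-partial $500 increments; reduction = 47 × $55 = $2,585, leaving $935.

$935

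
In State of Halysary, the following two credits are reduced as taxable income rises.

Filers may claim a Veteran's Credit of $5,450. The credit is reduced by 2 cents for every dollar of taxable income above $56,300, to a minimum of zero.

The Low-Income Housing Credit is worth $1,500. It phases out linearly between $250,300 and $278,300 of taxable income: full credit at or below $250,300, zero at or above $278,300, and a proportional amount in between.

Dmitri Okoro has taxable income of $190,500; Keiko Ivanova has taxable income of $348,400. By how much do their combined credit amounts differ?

Dmitri ($190,500): Veteran's Credit: 2% of the $134,200 excess over $56,300 is $2,684; credit = $5,450 − $2,684 = $2,766. Low-Income Housing Credit: $190,500 is at or below the $250,300 threshold, so the full $1,500 applies. total $2,766 + $1,500 = $4,266
Keiko ($348,400): Veteran's Credit: 2% of the $292,100 excess over $56,300 is $5,842 ≥ base, so the credit is $0. Low-Income Housing Credit: $348,400 is at or above $278,300, so the credit is $0. total $0 + $0 = $0
Difference: |$4,266 − $0| = $4,266.

$4,266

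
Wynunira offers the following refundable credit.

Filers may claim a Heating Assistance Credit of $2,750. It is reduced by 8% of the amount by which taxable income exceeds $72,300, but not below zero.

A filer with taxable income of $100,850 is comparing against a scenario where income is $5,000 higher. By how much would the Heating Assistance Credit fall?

$400

At $100,850 — 8% of the $28,550 excess over $72,300 is $2,284; credit = $2,750 − $2,284 = $466.
At $105,850 — 8% of the $33,550 excess over $72,300 is $2,684; credit = $2,750 − $2,684 = $66.
Lost: $466 − $66 = $400.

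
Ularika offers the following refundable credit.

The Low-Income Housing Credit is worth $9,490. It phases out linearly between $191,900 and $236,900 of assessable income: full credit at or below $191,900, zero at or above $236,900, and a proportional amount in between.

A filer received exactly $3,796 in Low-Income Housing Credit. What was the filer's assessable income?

$3,796 is 3,796/9,490 of the full $9,490, so 5,694/9,490 of the $45,000 range has been used: income = $191,900 + $45,000 × 5,694/9,490 = $218,900.

$218,900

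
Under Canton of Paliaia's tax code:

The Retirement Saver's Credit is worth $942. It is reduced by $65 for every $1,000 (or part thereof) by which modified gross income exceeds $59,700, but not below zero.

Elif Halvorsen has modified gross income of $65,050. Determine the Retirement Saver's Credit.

Retirement Saver's Credit: income exceeds $59,700 by $5,350, which is 6 full-or-partial $1,000 increments; reduction = 6 × $65 = $390, leaving $552.

$552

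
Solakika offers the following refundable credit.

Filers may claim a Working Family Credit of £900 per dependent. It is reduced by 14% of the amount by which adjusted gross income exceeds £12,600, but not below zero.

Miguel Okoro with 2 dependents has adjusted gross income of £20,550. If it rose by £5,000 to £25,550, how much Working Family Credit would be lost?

£687

At £20,550 — base = 2 × £900 = £1,800. 14% of the £7,950 excess over £12,600 is £1,113; credit = £1,800 − £1,113 = £687.
At £25,550 — base = 2 × £900 = £1,800. 14% of the £12,950 excess over £12,600 is £1,813 ≥ base, so the credit is £0.
Lost: £687 − £0 = £687.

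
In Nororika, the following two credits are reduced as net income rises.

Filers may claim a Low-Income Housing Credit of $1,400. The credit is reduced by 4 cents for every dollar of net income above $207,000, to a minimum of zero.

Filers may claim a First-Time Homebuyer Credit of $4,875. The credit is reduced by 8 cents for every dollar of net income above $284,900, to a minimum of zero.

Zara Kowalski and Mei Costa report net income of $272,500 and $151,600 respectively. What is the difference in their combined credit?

$1,400

Zara ($272,500): Low-Income Housing Credit: 4% of the $65,500 excess over $207,000 is $2,620 ≥ base, so the credit is $0. First-Time Homebuyer Credit: $272,500 is at or below the $284,900 threshold, so the full $4,875 applies. total $0 + $4,875 = $4,875
Mei ($151,600): Low-Income Housing Credit: $151,600 is at or below the $207,000 threshold, so the full $1,400 applies. First-Time Homebuyer Credit: $151,600 is at or below the $284,900 threshold, so the full $4,875 applies. total $1,400 + $4,875 = $6,275
Difference: |$4,875 − $6,275| = $1,400.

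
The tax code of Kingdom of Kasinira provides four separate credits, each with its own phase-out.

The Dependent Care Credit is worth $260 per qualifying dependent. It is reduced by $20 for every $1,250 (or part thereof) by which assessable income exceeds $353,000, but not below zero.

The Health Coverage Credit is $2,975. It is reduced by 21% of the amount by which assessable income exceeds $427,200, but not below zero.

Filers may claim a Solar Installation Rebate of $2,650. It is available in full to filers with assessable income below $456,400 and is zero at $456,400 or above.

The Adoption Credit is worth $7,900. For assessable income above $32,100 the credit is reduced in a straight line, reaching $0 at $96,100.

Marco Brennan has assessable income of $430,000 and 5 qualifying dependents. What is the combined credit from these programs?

Dependent Care Credit: base = 5 × $260 = $1,300. income exceeds $353,000 by $77,000, which is 62 full-or-partial $1,250 increments; reduction = 62 × $20 = $1,240, leaving $60.
Health Coverage Credit: 21% of the $2,800 excess over $427,200 is $588; credit = $2,975 − $588 = $2,387.
Solar Installation Rebate: $430,000 is below the $456,400 cutoff, so the full $2,650 applies.
Adoption Credit: $430,000 is at or above $96,100, so the credit is $0.
Total: $60 + $2,387 + $2,650 + $0 = $5,097.

$5,097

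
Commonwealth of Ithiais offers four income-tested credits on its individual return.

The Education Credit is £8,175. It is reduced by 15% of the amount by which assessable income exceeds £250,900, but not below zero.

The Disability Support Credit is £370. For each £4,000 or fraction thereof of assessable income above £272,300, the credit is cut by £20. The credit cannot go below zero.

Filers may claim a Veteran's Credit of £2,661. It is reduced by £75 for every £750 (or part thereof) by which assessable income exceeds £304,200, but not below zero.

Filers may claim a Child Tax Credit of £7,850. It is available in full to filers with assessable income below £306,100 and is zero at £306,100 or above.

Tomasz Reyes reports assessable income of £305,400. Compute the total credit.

Education Credit: 15% of the £54,500 excess over £250,900 is £8,175 ≥ base, so the credit is £0.
Disability Support Credit: income exceeds £272,300 by £33,100, which is 9 full-or-partial £4,000 increments; reduction = 9 × £20 = £180, leaving £190.
Veteran's Credit: income exceeds £304,200 by £1,200, which is 2 full-or-partial £750 increments; reduction = 2 × £75 = £150, leaving £2,511.
Child Tax Credit: £305,400 is below the £306,100 cutoff, so the full £7,850 applies.
Total: £0 + £190 + £2,511 + £7,850 = £10,551.

£10,551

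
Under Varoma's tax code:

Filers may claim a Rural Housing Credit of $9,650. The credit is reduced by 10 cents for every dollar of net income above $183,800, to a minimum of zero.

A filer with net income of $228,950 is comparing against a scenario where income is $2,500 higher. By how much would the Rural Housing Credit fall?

At $228,950 — 10% of the $45,150 excess over $183,800 is $4,515; credit = $9,650 − $4,515 = $5,135.
At $231,450 — 10% of the $47,650 excess over $183,800 is $4,765; credit = $9,650 − $4,765 = $4,885.
Lost: $5,135 − $4,885 = $250.

$250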